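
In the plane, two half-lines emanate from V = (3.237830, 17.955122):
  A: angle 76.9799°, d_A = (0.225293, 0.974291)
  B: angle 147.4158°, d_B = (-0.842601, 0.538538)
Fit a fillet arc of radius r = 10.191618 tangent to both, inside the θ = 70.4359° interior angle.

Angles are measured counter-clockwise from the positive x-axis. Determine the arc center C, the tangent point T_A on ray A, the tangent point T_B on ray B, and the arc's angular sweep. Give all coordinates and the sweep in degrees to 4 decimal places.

center=(-3.4390,34.3180) T_A=(6.4906,32.0219) T_B=(-8.9276,25.7305) sweep=109.5641

bisector direction at 112.1979° = (-0.377806,0.925885)
center distance |VC| = r/sin(θ/2) = 10.191618/sin(35.2180°) = 17.672663
C = V + |VC|·bis = (-3.4390,34.3180)
T_A = V + ((C−V)·d_A)·d_A = V + 14.4379·d_A = (6.4906,32.0219)
T_B = V + ((C−V)·d_B)·d_B = V + 14.4379·d_B = (-8.9276,25.7305)
sweep = 180° − θ = 109.5641°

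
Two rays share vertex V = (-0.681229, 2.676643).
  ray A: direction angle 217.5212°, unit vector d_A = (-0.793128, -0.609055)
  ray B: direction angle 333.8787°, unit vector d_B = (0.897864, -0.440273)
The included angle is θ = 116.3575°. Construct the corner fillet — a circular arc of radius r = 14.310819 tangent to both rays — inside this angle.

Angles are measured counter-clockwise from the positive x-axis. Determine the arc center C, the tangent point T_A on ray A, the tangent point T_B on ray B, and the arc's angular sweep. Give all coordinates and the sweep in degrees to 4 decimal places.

bisector direction at 275.7000° = (0.099319,-0.995056)
center distance |VC| = r/sin(θ/2) = 14.310819/sin(58.1788°) = 16.842258
C = V + |VC|·bis = (0.9915,-14.0823)
T_A = V + ((C−V)·d_A)·d_A = V + 8.8804·d_A = (-7.7245,-2.7320)
T_B = V + ((C−V)·d_B)·d_B = V + 8.8804·d_B = (7.2922,-1.2332)
sweep = 180° − θ = 63.6425°

center=(0.9915,-14.0823) T_A=(-7.7245,-2.7320) T_B=(7.2922,-1.2332) sweep=63.6425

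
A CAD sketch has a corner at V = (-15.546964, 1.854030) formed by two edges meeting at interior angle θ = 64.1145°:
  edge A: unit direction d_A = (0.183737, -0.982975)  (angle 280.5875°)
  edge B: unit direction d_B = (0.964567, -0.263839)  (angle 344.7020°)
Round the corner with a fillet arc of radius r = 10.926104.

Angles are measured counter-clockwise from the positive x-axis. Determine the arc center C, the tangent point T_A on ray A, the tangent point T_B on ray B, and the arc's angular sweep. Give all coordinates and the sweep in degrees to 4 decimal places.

bisector direction at 312.6447° = (0.677451,-0.735568)
center distance |VC| = r/sin(θ/2) = 10.926104/sin(32.0573°) = 20.585524
C = V + |VC|·bis = (-1.6013,-13.2880)
T_A = V + ((C−V)·d_A)·d_A = V + 17.4466·d_A = (-12.3414,-15.2956)
T_B = V + ((C−V)·d_B)·d_B = V + 17.4466·d_B = (1.2814,-2.7491)
sweep = 180° − θ = 115.8855°

center=(-1.6013,-13.2880) T_A=(-12.3414,-15.2956) T_B=(1.2814,-2.7491) sweep=115.8855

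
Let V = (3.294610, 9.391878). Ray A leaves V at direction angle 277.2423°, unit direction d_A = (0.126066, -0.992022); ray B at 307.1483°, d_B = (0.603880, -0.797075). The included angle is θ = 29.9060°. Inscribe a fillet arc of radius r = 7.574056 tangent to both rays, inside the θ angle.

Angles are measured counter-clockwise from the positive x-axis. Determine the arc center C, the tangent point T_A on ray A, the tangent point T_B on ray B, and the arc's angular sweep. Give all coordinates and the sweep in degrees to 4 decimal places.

center=(14.3834,-17.7868) T_A=(6.8698,-18.7417) T_B=(20.4205,-13.2130) sweep=150.0940

bisector direction at 292.1953° = (0.377765,-0.925902)
center distance |VC| = r/sin(θ/2) = 7.574056/sin(14.9530°) = 29.353779
C = V + |VC|·bis = (14.3834,-17.7868)
T_A = V + ((C−V)·d_A)·d_A = V + 28.3598·d_A = (6.8698,-18.7417)
T_B = V + ((C−V)·d_B)·d_B = V + 28.3598·d_B = (20.4205,-13.2130)
sweep = 180° − θ = 150.0940°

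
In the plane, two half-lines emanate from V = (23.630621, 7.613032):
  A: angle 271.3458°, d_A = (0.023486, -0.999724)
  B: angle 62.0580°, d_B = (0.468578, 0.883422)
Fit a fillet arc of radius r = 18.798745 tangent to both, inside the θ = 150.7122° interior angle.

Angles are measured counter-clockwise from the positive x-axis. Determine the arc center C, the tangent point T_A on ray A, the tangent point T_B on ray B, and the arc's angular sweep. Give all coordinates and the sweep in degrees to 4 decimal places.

center=(42.5395,3.1438) T_A=(23.7460,2.7023) T_B=(25.9323,11.9525) sweep=29.2878

bisector direction at 346.7019° = (0.973187,-0.230017)
center distance |VC| = r/sin(θ/2) = 18.798745/sin(75.3561°) = 19.429911
C = V + |VC|·bis = (42.5395,3.1438)
T_A = V + ((C−V)·d_A)·d_A = V + 4.9121·d_A = (23.7460,2.7023)
T_B = V + ((C−V)·d_B)·d_B = V + 4.9121·d_B = (25.9323,11.9525)
sweep = 180° − θ = 29.2878°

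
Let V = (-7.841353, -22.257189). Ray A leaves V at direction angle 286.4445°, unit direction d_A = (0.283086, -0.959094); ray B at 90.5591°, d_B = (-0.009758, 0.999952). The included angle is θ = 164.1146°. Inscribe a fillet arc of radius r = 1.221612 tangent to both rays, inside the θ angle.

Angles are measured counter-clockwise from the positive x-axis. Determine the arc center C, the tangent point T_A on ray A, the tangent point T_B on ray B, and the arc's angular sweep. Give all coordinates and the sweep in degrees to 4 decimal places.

bisector direction at 8.5018° = (0.989011,0.147840)
center distance |VC| = r/sin(θ/2) = 1.221612/sin(82.0573°) = 1.233445
C = V + |VC|·bis = (-6.6215,-22.0748)
T_A = V + ((C−V)·d_A)·d_A = V + 0.1704·d_A = (-7.7931,-22.4207)
T_B = V + ((C−V)·d_B)·d_B = V + 0.1704·d_B = (-7.8430,-22.0868)
sweep = 180° − θ = 15.8854°

center=(-6.6215,-22.0748) T_A=(-7.7931,-22.4207) T_B=(-7.8430,-22.0868) sweep=15.8854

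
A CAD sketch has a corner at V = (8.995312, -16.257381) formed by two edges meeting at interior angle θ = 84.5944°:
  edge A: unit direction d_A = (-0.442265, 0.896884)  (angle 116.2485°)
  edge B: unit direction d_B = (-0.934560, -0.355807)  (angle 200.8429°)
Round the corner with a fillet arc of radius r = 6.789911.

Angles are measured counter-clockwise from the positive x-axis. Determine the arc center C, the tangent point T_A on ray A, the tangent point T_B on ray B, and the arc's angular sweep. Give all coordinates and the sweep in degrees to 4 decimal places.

center=(-0.3950,-12.5671) T_A=(5.6948,-9.5642) T_B=(2.0209,-18.9127) sweep=95.4056

bisector direction at 158.5457° = (-0.930710,0.365759)
center distance |VC| = r/sin(θ/2) = 6.789911/sin(42.2972°) = 10.089375
C = V + |VC|·bis = (-0.3950,-12.5671)
T_A = V + ((C−V)·d_A)·d_A = V + 7.4627·d_A = (5.6948,-9.5642)
T_B = V + ((C−V)·d_B)·d_B = V + 7.4627·d_B = (2.0209,-18.9127)
sweep = 180° − θ = 95.4056°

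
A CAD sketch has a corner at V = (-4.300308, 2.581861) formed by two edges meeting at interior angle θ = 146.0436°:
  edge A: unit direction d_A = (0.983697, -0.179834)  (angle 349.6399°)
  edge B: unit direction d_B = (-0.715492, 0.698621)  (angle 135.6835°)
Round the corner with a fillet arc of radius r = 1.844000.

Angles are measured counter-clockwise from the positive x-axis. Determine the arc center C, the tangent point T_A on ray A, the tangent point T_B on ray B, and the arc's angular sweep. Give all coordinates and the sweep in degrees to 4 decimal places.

center=(-3.4149,4.2946) T_A=(-3.7465,2.4806) T_B=(-4.7031,2.9752) sweep=33.9564

bisector direction at 62.6617° = (0.459243,0.888310)
center distance |VC| = r/sin(θ/2) = 1.844000/sin(73.0218°) = 1.928031
C = V + |VC|·bis = (-3.4149,4.2946)
T_A = V + ((C−V)·d_A)·d_A = V + 0.5630·d_A = (-3.7465,2.4806)
T_B = V + ((C−V)·d_B)·d_B = V + 0.5630·d_B = (-4.7031,2.9752)
sweep = 180° − θ = 33.9564°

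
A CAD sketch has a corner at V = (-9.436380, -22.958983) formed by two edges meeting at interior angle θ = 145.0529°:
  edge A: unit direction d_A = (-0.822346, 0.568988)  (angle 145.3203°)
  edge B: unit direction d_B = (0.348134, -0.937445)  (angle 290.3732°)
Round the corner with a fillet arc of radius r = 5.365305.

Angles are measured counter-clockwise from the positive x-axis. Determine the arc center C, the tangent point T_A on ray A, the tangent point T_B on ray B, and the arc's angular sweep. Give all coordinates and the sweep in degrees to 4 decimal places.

center=(-13.8781,-26.4101) T_A=(-10.8253,-21.9980) T_B=(-8.8484,-24.5423) sweep=34.9471

bisector direction at 217.8468° = (-0.789655,-0.613552)
center distance |VC| = r/sin(θ/2) = 5.365305/sin(72.5264°) = 5.624860
C = V + |VC|·bis = (-13.8781,-26.4101)
T_A = V + ((C−V)·d_A)·d_A = V + 1.6890·d_A = (-10.8253,-21.9980)
T_B = V + ((C−V)·d_B)·d_B = V + 1.6890·d_B = (-8.8484,-24.5423)
sweep = 180° − θ = 34.9471°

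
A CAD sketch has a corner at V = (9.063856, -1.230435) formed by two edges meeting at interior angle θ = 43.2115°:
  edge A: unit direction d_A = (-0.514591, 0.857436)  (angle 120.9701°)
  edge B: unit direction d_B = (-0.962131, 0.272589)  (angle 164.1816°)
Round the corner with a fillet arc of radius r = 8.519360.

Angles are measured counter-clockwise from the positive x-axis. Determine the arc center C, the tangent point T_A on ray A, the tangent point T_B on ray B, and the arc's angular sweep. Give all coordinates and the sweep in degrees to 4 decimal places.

center=(-9.3104,12.8300) T_A=(-2.0056,17.2140) T_B=(-11.6327,4.6333) sweep=136.7885

bisector direction at 142.5759° = (-0.794159,0.607711)
center distance |VC| = r/sin(θ/2) = 8.519360/sin(21.6058°) = 23.136738
C = V + |VC|·bis = (-9.3104,12.8300)
T_A = V + ((C−V)·d_A)·d_A = V + 21.5111·d_A = (-2.0056,17.2140)
T_B = V + ((C−V)·d_B)·d_B = V + 21.5111·d_B = (-11.6327,4.6333)
sweep = 180° − θ = 136.7885°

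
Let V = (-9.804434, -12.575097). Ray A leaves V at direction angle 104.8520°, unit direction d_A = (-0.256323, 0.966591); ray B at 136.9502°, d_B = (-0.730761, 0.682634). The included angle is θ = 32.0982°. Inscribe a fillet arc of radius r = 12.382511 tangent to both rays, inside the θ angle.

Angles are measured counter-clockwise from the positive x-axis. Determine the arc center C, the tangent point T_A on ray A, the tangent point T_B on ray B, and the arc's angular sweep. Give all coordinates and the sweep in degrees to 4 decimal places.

bisector direction at 120.9011° = (-0.513558,0.858055)
center distance |VC| = r/sin(θ/2) = 12.382511/sin(16.0491°) = 44.789357
C = V + |VC|·bis = (-32.8064,25.8566)
T_A = V + ((C−V)·d_A)·d_A = V + 43.0437·d_A = (-20.8375,29.0306)
T_B = V + ((C−V)·d_B)·d_B = V + 43.0437·d_B = (-41.2591,16.8080)
sweep = 180° − θ = 147.9018°

center=(-32.8064,25.8566) T_A=(-20.8375,29.0306) T_B=(-41.2591,16.8080) sweep=147.9018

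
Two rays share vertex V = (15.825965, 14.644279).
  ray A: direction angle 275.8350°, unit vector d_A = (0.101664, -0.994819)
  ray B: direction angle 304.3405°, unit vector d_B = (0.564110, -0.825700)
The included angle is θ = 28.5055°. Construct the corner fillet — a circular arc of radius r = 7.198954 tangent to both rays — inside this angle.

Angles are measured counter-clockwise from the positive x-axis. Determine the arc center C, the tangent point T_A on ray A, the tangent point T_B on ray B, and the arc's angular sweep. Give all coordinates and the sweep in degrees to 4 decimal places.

center=(25.8688,-12.8173) T_A=(18.7071,-13.5491) T_B=(31.8130,-8.7563) sweep=151.4945

bisector direction at 290.0877° = (0.343459,-0.939168)
center distance |VC| = r/sin(θ/2) = 7.198954/sin(14.2528°) = 29.240290
C = V + |VC|·bis = (25.8688,-12.8173)
T_A = V + ((C−V)·d_A)·d_A = V + 28.3402·d_A = (18.7071,-13.5491)
T_B = V + ((C−V)·d_B)·d_B = V + 28.3402·d_B = (31.8130,-8.7563)
sweep = 180° − θ = 151.4945°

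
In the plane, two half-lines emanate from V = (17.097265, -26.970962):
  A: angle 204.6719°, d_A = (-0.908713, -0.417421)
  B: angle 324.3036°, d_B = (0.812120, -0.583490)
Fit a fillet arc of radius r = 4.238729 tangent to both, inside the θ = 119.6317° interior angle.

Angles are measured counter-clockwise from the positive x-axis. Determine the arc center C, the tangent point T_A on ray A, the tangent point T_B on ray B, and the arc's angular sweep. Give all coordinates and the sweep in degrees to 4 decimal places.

bisector direction at 264.4878° = (-0.096059,-0.995376)
center distance |VC| = r/sin(θ/2) = 4.238729/sin(59.8158°) = 4.903587
C = V + |VC|·bis = (16.6262,-31.8519)
T_A = V + ((C−V)·d_A)·d_A = V + 2.4654·d_A = (14.8569,-28.0001)
T_B = V + ((C−V)·d_B)·d_B = V + 2.4654·d_B = (19.0995,-28.4095)
sweep = 180° − θ = 60.3683°

center=(16.6262,-31.8519) T_A=(14.8569,-28.0001) T_B=(19.0995,-28.4095) sweep=60.3683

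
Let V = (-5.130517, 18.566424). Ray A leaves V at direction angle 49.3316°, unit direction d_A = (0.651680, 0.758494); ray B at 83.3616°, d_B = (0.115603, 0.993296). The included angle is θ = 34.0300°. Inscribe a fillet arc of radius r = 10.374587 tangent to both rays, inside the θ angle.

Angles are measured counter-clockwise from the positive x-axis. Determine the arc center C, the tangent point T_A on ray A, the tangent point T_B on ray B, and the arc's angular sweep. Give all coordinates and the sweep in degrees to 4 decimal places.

center=(9.0937,51.0418) T_A=(16.9627,44.2809) T_B=(-1.2113,52.2411) sweep=145.9700

bisector direction at 66.3466° = (0.401203,0.915989)
center distance |VC| = r/sin(θ/2) = 10.374587/sin(17.0150°) = 35.453879
C = V + |VC|·bis = (9.0937,51.0418)
T_A = V + ((C−V)·d_A)·d_A = V + 33.9020·d_A = (16.9627,44.2809)
T_B = V + ((C−V)·d_B)·d_B = V + 33.9020·d_B = (-1.2113,52.2411)
sweep = 180° − θ = 145.9700°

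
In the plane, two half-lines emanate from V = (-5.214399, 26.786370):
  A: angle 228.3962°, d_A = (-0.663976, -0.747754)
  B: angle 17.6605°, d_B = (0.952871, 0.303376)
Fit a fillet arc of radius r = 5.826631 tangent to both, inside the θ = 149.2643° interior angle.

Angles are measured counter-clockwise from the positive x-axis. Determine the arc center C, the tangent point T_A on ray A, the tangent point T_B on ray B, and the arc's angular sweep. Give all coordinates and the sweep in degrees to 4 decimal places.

center=(-1.9208,21.7202) T_A=(-6.2777,25.5889) T_B=(-3.6885,27.2722) sweep=30.7357

bisector direction at 303.0283° = (0.545054,-0.838401)
center distance |VC| = r/sin(θ/2) = 5.826631/sin(74.6321°) = 6.042692
C = V + |VC|·bis = (-1.9208,21.7202)
T_A = V + ((C−V)·d_A)·d_A = V + 1.6014·d_A = (-6.2777,25.5889)
T_B = V + ((C−V)·d_B)·d_B = V + 1.6014·d_B = (-3.6885,27.2722)
sweep = 180° − θ = 30.7357°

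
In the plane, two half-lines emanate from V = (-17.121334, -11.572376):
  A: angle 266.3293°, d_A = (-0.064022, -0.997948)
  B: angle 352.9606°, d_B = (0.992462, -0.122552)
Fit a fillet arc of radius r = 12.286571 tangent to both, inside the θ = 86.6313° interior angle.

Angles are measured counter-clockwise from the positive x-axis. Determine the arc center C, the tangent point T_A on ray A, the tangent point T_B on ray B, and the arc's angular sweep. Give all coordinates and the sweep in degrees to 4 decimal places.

bisector direction at 309.6449° = (0.638028,-0.770013)
center distance |VC| = r/sin(θ/2) = 12.286571/sin(43.3156°) = 17.910007
C = V + |VC|·bis = (-5.6942,-25.3633)
T_A = V + ((C−V)·d_A)·d_A = V + 13.0311·d_A = (-17.9556,-24.5767)
T_B = V + ((C−V)·d_B)·d_B = V + 13.0311·d_B = (-4.1885,-13.1694)
sweep = 180° − θ = 93.3687°

center=(-5.6942,-25.3633) T_A=(-17.9556,-24.5767) T_B=(-4.1885,-13.1694) sweep=93.3687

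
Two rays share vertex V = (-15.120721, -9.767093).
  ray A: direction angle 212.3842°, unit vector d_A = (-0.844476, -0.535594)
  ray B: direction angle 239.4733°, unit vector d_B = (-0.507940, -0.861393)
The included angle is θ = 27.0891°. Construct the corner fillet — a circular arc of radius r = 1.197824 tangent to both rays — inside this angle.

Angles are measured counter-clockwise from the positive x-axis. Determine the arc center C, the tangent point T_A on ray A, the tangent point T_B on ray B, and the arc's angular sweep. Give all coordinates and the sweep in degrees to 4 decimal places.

bisector direction at 225.9287° = (-0.695552,-0.718475)
center distance |VC| = r/sin(θ/2) = 1.197824/sin(13.5445°) = 5.114505
C = V + |VC|·bis = (-18.6781,-13.4417)
T_A = V + ((C−V)·d_A)·d_A = V + 4.9723·d_A = (-19.3197,-12.4302)
T_B = V + ((C−V)·d_B)·d_B = V + 4.9723·d_B = (-17.6463,-14.0502)
sweep = 180° − θ = 152.9109°

center=(-18.6781,-13.4417) T_A=(-19.3197,-12.4302) T_B=(-17.6463,-14.0502) sweep=152.9109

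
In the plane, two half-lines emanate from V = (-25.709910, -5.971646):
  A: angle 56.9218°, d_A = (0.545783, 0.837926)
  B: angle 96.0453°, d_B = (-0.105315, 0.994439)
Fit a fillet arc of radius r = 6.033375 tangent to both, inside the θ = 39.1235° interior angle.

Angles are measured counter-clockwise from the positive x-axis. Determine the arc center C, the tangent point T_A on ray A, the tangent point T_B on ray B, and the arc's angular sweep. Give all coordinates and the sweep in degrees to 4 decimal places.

center=(-21.4983,11.5489) T_A=(-16.4428,8.2560) T_B=(-27.4981,10.9135) sweep=140.8765

bisector direction at 76.4835° = (0.233725,0.972303)
center distance |VC| = r/sin(θ/2) = 6.033375/sin(19.5617°) = 18.019618
C = V + |VC|·bis = (-21.4983,11.5489)
T_A = V + ((C−V)·d_A)·d_A = V + 16.9795·d_A = (-16.4428,8.2560)
T_B = V + ((C−V)·d_B)·d_B = V + 16.9795·d_B = (-27.4981,10.9135)
sweep = 180° − θ = 140.8765°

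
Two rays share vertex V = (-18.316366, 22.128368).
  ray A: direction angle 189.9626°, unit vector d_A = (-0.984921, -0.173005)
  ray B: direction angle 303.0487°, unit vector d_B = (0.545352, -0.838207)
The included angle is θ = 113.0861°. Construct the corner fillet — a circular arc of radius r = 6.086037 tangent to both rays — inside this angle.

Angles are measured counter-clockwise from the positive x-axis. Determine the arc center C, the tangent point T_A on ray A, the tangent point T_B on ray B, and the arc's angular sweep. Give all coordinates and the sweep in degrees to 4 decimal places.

bisector direction at 246.5057° = (-0.398659,-0.917099)
center distance |VC| = r/sin(θ/2) = 6.086037/sin(56.5431°) = 7.294780
C = V + |VC|·bis = (-21.2245,15.4383)
T_A = V + ((C−V)·d_A)·d_A = V + 4.0217·d_A = (-22.2774,21.4326)
T_B = V + ((C−V)·d_B)·d_B = V + 4.0217·d_B = (-16.1231,18.7574)
sweep = 180° − θ = 66.9139°

center=(-21.2245,15.4383) T_A=(-22.2774,21.4326) T_B=(-16.1231,18.7574) sweep=66.9139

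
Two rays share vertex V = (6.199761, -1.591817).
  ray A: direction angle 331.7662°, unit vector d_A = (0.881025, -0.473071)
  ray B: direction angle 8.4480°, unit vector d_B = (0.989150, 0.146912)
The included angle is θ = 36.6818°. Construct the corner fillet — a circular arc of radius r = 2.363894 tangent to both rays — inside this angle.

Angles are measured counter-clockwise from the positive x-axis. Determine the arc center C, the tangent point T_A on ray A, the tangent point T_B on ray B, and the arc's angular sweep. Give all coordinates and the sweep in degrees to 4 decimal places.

center=(13.6004,-2.8825) T_A=(12.4821,-4.9651) T_B=(13.2531,-0.5442) sweep=143.3182

bisector direction at 350.1071° = (0.985131,-0.171807)
center distance |VC| = r/sin(θ/2) = 2.363894/sin(18.3409°) = 7.512293
C = V + |VC|·bis = (13.6004,-2.8825)
T_A = V + ((C−V)·d_A)·d_A = V + 7.1307·d_A = (12.4821,-4.9651)
T_B = V + ((C−V)·d_B)·d_B = V + 7.1307·d_B = (13.2531,-0.5442)
sweep = 180° − θ = 143.3182°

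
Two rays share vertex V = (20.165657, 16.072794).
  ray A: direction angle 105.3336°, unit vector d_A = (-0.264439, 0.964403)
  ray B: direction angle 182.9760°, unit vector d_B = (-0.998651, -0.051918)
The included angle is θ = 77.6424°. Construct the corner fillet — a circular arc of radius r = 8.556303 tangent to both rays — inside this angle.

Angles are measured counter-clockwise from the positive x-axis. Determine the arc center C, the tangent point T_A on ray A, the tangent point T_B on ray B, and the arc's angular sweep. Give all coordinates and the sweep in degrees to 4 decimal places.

center=(9.1019,24.0655) T_A=(17.3537,26.3281) T_B=(9.5462,15.5207) sweep=102.3576

bisector direction at 144.1548° = (-0.810602,0.585597)
center distance |VC| = r/sin(θ/2) = 8.556303/sin(38.8212°) = 13.648764
C = V + |VC|·bis = (9.1019,24.0655)
T_A = V + ((C−V)·d_A)·d_A = V + 10.6338·d_A = (17.3537,26.3281)
T_B = V + ((C−V)·d_B)·d_B = V + 10.6338·d_B = (9.5462,15.5207)
sweep = 180° − θ = 102.3576°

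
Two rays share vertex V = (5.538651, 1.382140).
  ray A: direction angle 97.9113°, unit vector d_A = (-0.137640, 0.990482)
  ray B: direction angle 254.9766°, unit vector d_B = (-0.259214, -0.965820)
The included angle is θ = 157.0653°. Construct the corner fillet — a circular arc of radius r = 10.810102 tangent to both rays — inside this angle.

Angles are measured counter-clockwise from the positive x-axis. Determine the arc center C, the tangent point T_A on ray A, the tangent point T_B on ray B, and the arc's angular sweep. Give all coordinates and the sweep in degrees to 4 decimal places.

center=(-5.4704,2.0663) T_A=(5.2368,3.5542) T_B=(4.9702,-0.7358) sweep=22.9347

bisector direction at 176.4440° = (-0.998075,0.062025)
center distance |VC| = r/sin(θ/2) = 10.810102/sin(78.5327°) = 11.030287
C = V + |VC|·bis = (-5.4704,2.0663)
T_A = V + ((C−V)·d_A)·d_A = V + 2.1929·d_A = (5.2368,3.5542)
T_B = V + ((C−V)·d_B)·d_B = V + 2.1929·d_B = (4.9702,-0.7358)
sweep = 180° − θ = 22.9347°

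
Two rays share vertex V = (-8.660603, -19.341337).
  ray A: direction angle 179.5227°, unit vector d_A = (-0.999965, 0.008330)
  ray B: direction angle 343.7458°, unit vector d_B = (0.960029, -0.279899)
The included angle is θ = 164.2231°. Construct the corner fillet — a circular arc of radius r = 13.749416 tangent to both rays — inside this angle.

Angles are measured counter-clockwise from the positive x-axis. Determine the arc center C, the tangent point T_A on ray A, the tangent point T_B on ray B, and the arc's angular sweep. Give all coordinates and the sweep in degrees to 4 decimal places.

bisector direction at 261.6342° = (-0.145492,-0.989359)
center distance |VC| = r/sin(θ/2) = 13.749416/sin(82.1115°) = 13.880768
C = V + |VC|·bis = (-10.6801,-33.0744)
T_A = V + ((C−V)·d_A)·d_A = V + 1.9051·d_A = (-10.5656,-19.3255)
T_B = V + ((C−V)·d_B)·d_B = V + 1.9051·d_B = (-6.8317,-19.8746)
sweep = 180° − θ = 15.7769°

center=(-10.6801,-33.0744) T_A=(-10.5656,-19.3255) T_B=(-6.8317,-19.8746) sweep=15.7769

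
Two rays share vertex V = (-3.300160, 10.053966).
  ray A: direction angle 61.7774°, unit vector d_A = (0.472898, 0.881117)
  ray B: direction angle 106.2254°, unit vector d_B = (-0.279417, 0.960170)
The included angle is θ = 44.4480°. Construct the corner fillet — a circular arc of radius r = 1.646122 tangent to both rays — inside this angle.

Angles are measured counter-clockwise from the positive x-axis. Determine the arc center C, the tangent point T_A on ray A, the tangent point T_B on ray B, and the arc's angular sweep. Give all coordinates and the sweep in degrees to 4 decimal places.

center=(-2.8453,14.3823) T_A=(-1.3949,13.6039) T_B=(-4.4259,13.9224) sweep=135.5520

bisector direction at 84.0014° = (0.104504,0.994524)
center distance |VC| = r/sin(θ/2) = 1.646122/sin(22.2240°) = 4.352188
C = V + |VC|·bis = (-2.8453,14.3823)
T_A = V + ((C−V)·d_A)·d_A = V + 4.0289·d_A = (-1.3949,13.6039)
T_B = V + ((C−V)·d_B)·d_B = V + 4.0289·d_B = (-4.4259,13.9224)
sweep = 180° − θ = 135.5520°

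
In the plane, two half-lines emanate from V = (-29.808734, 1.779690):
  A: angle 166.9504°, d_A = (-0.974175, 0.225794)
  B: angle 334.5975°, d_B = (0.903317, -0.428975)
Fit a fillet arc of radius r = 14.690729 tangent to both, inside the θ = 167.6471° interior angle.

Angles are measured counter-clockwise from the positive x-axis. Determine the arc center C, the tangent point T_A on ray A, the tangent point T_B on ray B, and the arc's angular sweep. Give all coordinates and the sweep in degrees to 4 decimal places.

center=(-34.6746,-12.1727) T_A=(-31.3575,2.1387) T_B=(-28.3726,1.0977) sweep=12.3529

bisector direction at 250.7740° = (-0.329296,-0.944227)
center distance |VC| = r/sin(θ/2) = 14.690729/sin(83.8235°) = 14.776503
C = V + |VC|·bis = (-34.6746,-12.1727)
T_A = V + ((C−V)·d_A)·d_A = V + 1.5898·d_A = (-31.3575,2.1387)
T_B = V + ((C−V)·d_B)·d_B = V + 1.5898·d_B = (-28.3726,1.0977)
sweep = 180° − θ = 12.3529°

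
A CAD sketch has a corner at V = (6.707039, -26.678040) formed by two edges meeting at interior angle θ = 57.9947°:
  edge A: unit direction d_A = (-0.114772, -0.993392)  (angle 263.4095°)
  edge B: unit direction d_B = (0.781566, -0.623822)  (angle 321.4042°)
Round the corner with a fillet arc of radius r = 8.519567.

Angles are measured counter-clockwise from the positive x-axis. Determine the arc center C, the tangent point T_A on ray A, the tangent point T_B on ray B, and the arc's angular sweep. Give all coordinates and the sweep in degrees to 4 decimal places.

bisector direction at 292.4069° = (0.381181,-0.924500)
center distance |VC| = r/sin(θ/2) = 8.519567/sin(28.9974°) = 17.574482
C = V + |VC|·bis = (13.4061,-42.9257)
T_A = V + ((C−V)·d_A)·d_A = V + 15.3714·d_A = (4.9428,-41.9478)
T_B = V + ((C−V)·d_B)·d_B = V + 15.3714·d_B = (18.7208,-36.2671)
sweep = 180° − θ = 122.0053°

center=(13.4061,-42.9257) T_A=(4.9428,-41.9478) T_B=(18.7208,-36.2671) sweep=122.0053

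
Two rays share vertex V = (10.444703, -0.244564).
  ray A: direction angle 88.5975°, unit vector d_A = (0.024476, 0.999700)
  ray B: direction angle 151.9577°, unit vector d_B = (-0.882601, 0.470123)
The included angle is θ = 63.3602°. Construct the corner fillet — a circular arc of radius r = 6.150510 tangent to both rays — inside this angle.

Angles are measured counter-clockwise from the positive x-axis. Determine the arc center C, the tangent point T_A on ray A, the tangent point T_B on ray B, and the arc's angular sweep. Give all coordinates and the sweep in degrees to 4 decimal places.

center=(4.5400,9.8693) T_A=(10.6886,9.7187) T_B=(1.6485,4.4408) sweep=116.6398

bisector direction at 120.2776° = (-0.504190,0.863593)
center distance |VC| = r/sin(θ/2) = 6.150510/sin(31.6801°) = 11.711328
C = V + |VC|·bis = (4.5400,9.8693)
T_A = V + ((C−V)·d_A)·d_A = V + 9.9663·d_A = (10.6886,9.7187)
T_B = V + ((C−V)·d_B)·d_B = V + 9.9663·d_B = (1.6485,4.4408)
sweep = 180° − θ = 116.6398°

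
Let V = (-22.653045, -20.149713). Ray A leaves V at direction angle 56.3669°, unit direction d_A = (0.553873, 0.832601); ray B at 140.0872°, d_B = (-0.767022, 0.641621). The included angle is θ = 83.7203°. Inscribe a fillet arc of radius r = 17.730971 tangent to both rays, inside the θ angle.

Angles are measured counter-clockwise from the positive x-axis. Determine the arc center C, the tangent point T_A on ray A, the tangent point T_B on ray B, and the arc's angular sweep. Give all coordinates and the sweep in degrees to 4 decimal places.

center=(-26.4552,6.1475) T_A=(-11.6924,-3.6732) T_B=(-37.8318,-7.4526) sweep=96.2797

bisector direction at 98.2271° = (-0.143096,0.989709)
center distance |VC| = r/sin(θ/2) = 17.730971/sin(41.8601°) = 26.570628
C = V + |VC|·bis = (-26.4552,6.1475)
T_A = V + ((C−V)·d_A)·d_A = V + 19.7892·d_A = (-11.6924,-3.6732)
T_B = V + ((C−V)·d_B)·d_B = V + 19.7892·d_B = (-37.8318,-7.4526)
sweep = 180° − θ = 96.2797°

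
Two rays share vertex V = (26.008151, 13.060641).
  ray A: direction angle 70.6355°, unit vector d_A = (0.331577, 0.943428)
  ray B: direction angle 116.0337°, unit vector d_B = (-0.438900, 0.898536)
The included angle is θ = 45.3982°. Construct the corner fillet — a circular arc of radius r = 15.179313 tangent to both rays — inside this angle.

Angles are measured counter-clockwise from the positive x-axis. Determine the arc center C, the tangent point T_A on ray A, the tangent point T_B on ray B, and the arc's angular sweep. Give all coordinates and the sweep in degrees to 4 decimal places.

bisector direction at 93.3346° = (-0.058167,0.998307)
center distance |VC| = r/sin(θ/2) = 15.179313/sin(22.6991°) = 39.335697
C = V + |VC|·bis = (23.7201,52.3297)
T_A = V + ((C−V)·d_A)·d_A = V + 36.2889·d_A = (38.0407,47.2966)
T_B = V + ((C−V)·d_B)·d_B = V + 36.2889·d_B = (10.0810,45.6675)
sweep = 180° − θ = 134.6018°

center=(23.7201,52.3297) T_A=(38.0407,47.2966) T_B=(10.0810,45.6675) sweep=134.6018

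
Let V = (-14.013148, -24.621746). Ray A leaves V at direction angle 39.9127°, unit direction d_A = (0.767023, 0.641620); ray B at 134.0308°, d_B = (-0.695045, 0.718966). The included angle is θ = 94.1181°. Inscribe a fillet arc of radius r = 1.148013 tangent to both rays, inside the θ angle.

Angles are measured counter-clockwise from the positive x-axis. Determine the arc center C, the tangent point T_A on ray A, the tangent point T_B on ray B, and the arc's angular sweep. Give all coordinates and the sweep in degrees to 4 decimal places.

bisector direction at 86.9718° = (0.052828,0.998604)
center distance |VC| = r/sin(θ/2) = 1.148013/sin(47.0590°) = 1.568203
C = V + |VC|·bis = (-13.9303,-23.0557)
T_A = V + ((C−V)·d_A)·d_A = V + 1.0683·d_A = (-13.1937,-23.9363)
T_B = V + ((C−V)·d_B)·d_B = V + 1.0683·d_B = (-14.7557,-23.8537)
sweep = 180° − θ = 85.8819°

center=(-13.9303,-23.0557) T_A=(-13.1937,-23.9363) T_B=(-14.7557,-23.8537) sweep=85.8819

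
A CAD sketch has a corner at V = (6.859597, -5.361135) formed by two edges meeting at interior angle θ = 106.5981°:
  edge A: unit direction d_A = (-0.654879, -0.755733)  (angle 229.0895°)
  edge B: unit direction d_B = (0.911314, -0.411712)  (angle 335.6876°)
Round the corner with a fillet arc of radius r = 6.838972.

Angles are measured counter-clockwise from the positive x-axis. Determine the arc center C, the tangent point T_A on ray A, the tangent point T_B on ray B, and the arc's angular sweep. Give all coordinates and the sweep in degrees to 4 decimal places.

center=(8.6896,-13.6924) T_A=(3.5212,-9.2137) T_B=(11.5053,-7.4600) sweep=73.4019

bisector direction at 282.3886° = (0.214540,-0.976715)
center distance |VC| = r/sin(θ/2) = 6.838972/sin(53.2991°) = 8.529888
C = V + |VC|·bis = (8.6896,-13.6924)
T_A = V + ((C−V)·d_A)·d_A = V + 5.0978·d_A = (3.5212,-9.2137)
T_B = V + ((C−V)·d_B)·d_B = V + 5.0978·d_B = (11.5053,-7.4600)
sweep = 180° − θ = 73.4019°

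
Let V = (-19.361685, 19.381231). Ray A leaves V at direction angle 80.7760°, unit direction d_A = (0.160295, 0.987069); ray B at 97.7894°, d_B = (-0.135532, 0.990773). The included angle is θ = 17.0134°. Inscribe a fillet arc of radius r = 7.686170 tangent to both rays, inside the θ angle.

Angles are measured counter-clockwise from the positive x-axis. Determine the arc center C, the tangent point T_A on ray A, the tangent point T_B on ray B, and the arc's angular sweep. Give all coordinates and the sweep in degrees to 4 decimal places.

center=(-18.7112,71.3370) T_A=(-11.1244,70.1050) T_B=(-26.3265,70.2953) sweep=162.9866

bisector direction at 89.2827° = (0.012519,0.999922)
center distance |VC| = r/sin(θ/2) = 7.686170/sin(8.5067°) = 51.959890
C = V + |VC|·bis = (-18.7112,71.3370)
T_A = V + ((C−V)·d_A)·d_A = V + 51.3883·d_A = (-11.1244,70.1050)
T_B = V + ((C−V)·d_B)·d_B = V + 51.3883·d_B = (-26.3265,70.2953)
sweep = 180° − θ = 162.9866°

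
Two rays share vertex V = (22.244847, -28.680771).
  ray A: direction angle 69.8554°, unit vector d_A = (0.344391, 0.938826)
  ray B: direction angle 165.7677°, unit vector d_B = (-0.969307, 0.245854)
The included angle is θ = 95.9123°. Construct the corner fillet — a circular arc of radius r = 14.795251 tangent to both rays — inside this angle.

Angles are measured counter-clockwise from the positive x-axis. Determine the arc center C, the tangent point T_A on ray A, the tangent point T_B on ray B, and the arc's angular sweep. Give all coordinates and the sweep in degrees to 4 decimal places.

bisector direction at 117.8116° = (-0.466565,0.884487)
center distance |VC| = r/sin(θ/2) = 14.795251/sin(47.9562°) = 19.922709
C = V + |VC|·bis = (12.9496,-11.0594)
T_A = V + ((C−V)·d_A)·d_A = V + 13.3422·d_A = (26.8398,-16.1547)
T_B = V + ((C−V)·d_B)·d_B = V + 13.3422·d_B = (9.3121,-25.4005)
sweep = 180° − θ = 84.0877°

center=(12.9496,-11.0594) T_A=(26.8398,-16.1547) T_B=(9.3121,-25.4005) sweep=84.0877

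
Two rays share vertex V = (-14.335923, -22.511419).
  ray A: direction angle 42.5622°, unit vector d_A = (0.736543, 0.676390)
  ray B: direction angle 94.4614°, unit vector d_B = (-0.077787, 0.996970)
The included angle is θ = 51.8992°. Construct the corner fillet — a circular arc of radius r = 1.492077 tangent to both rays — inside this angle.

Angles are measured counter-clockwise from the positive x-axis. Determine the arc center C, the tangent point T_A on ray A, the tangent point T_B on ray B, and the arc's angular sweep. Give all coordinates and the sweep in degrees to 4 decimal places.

center=(-13.0869,-19.3386) T_A=(-12.0776,-20.4376) T_B=(-14.5744,-19.4547) sweep=128.1008

bisector direction at 68.5118° = (0.366310,0.930493)
center distance |VC| = r/sin(θ/2) = 1.492077/sin(25.9496°) = 3.409835
C = V + |VC|·bis = (-13.0869,-19.3386)
T_A = V + ((C−V)·d_A)·d_A = V + 3.0661·d_A = (-12.0776,-20.4376)
T_B = V + ((C−V)·d_B)·d_B = V + 3.0661·d_B = (-14.5744,-19.4547)
sweep = 180° − θ = 128.1008°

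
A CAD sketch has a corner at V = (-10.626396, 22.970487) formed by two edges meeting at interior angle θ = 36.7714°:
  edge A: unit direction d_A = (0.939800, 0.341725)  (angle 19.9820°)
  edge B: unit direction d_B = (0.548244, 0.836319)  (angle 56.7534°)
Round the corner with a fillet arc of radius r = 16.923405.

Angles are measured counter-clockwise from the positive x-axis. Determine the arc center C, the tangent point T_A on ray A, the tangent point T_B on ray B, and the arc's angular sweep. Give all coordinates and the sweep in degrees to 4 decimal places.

center=(31.4414,56.2744) T_A=(37.2245,40.3698) T_B=(17.2880,65.5525) sweep=143.2286

bisector direction at 38.3677° = (0.784043,0.620706)
center distance |VC| = r/sin(θ/2) = 16.923405/sin(18.3857°) = 53.654883
C = V + |VC|·bis = (31.4414,56.2744)
T_A = V + ((C−V)·d_A)·d_A = V + 50.9161·d_A = (37.2245,40.3698)
T_B = V + ((C−V)·d_B)·d_B = V + 50.9161·d_B = (17.2880,65.5525)
sweep = 180° − θ = 143.2286°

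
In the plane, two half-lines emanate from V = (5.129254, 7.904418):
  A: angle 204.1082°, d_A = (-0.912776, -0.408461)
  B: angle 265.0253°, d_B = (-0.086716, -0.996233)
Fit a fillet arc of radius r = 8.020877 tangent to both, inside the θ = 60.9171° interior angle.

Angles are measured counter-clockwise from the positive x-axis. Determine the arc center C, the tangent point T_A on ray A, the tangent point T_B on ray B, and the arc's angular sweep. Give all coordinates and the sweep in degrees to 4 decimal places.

center=(-4.0442,-4.9880) T_A=(-7.3204,2.3333) T_B=(3.9465,-5.6835) sweep=119.0829

bisector direction at 234.5667° = (-0.579754,-0.814791)
center distance |VC| = r/sin(θ/2) = 8.020877/sin(30.4585°) = 15.822926
C = V + |VC|·bis = (-4.0442,-4.9880)
T_A = V + ((C−V)·d_A)·d_A = V + 13.6393·d_A = (-7.3204,2.3333)
T_B = V + ((C−V)·d_B)·d_B = V + 13.6393·d_B = (3.9465,-5.6835)
sweep = 180° − θ = 119.0829°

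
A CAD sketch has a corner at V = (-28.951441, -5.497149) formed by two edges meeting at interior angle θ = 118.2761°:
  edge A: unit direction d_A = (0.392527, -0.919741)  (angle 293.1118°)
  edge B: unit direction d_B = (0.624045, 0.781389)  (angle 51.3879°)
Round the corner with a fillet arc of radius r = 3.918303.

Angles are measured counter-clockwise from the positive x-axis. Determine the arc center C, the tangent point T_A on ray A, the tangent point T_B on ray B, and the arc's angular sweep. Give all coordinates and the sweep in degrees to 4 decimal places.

bisector direction at 352.2499° = (0.990866,-0.134854)
center distance |VC| = r/sin(θ/2) = 3.918303/sin(59.1380°) = 4.564628
C = V + |VC|·bis = (-24.4285,-6.1127)
T_A = V + ((C−V)·d_A)·d_A = V + 2.3415·d_A = (-28.0323,-7.6507)
T_B = V + ((C−V)·d_B)·d_B = V + 2.3415·d_B = (-27.4902,-3.6675)
sweep = 180° − θ = 61.7239°

center=(-24.4285,-6.1127) T_A=(-28.0323,-7.6507) T_B=(-27.4902,-3.6675) sweep=61.7239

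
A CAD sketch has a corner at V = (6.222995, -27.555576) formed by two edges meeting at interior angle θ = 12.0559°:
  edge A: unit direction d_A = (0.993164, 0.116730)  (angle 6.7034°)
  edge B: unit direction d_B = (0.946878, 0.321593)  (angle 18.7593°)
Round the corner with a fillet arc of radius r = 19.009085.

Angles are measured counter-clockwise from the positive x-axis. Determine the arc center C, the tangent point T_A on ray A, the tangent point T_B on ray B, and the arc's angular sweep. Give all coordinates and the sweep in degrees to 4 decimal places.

center=(182.7880,12.3366) T_A=(185.0070,-6.5425) T_B=(176.6748,30.3359) sweep=167.9441

bisector direction at 12.7314° = (0.975414,0.220380)
center distance |VC| = r/sin(θ/2) = 19.009085/sin(6.0279°) = 181.015462
C = V + |VC|·bis = (182.7880,12.3366)
T_A = V + ((C−V)·d_A)·d_A = V + 180.0146·d_A = (185.0070,-6.5425)
T_B = V + ((C−V)·d_B)·d_B = V + 180.0146·d_B = (176.6748,30.3359)
sweep = 180° − θ = 167.9441°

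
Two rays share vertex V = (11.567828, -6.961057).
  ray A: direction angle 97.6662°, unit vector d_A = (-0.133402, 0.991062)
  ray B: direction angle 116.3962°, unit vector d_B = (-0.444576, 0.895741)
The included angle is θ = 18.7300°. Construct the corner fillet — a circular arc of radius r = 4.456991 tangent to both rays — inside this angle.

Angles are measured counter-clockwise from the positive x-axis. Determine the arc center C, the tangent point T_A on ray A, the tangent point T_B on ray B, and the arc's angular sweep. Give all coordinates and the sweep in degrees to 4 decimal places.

bisector direction at 107.0312° = (-0.292892,0.956145)
center distance |VC| = r/sin(θ/2) = 4.456991/sin(9.3650°) = 27.390004
C = V + |VC|·bis = (3.5455,19.2278)
T_A = V + ((C−V)·d_A)·d_A = V + 27.0249·d_A = (7.9627,19.8223)
T_B = V + ((C−V)·d_B)·d_B = V + 27.0249·d_B = (-0.4468,17.2463)
sweep = 180° − θ = 161.2700°

center=(3.5455,19.2278) T_A=(7.9627,19.8223) T_B=(-0.4468,17.2463) sweep=161.2700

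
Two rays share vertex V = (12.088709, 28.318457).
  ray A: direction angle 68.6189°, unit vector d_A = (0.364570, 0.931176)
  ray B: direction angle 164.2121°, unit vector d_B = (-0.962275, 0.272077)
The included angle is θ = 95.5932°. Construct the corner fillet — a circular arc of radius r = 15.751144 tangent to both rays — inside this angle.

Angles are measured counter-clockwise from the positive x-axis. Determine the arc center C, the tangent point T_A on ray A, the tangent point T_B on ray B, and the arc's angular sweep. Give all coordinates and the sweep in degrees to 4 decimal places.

bisector direction at 116.4155° = (-0.444877,0.895591)
center distance |VC| = r/sin(θ/2) = 15.751144/sin(47.7966°) = 21.263356
C = V + |VC|·bis = (2.6291,47.3617)
T_A = V + ((C−V)·d_A)·d_A = V + 14.2840·d_A = (17.2962,41.6193)
T_B = V + ((C−V)·d_B)·d_B = V + 14.2840·d_B = (-1.6564,32.2048)
sweep = 180° − θ = 84.4068°

center=(2.6291,47.3617) T_A=(17.2962,41.6193) T_B=(-1.6564,32.2048) sweep=84.4068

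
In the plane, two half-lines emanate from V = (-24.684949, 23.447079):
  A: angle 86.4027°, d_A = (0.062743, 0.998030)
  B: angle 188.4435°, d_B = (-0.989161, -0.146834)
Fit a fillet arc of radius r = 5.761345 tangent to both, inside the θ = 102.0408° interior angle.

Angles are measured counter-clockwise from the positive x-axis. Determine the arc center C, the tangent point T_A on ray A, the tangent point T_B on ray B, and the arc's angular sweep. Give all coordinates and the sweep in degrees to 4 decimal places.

bisector direction at 137.4231° = (-0.736370,0.676579)
center distance |VC| = r/sin(θ/2) = 5.761345/sin(51.0204°) = 7.411329
C = V + |VC|·bis = (-30.1424,28.4614)
T_A = V + ((C−V)·d_A)·d_A = V + 4.6620·d_A = (-24.3924,28.0999)
T_B = V + ((C−V)·d_B)·d_B = V + 4.6620·d_B = (-29.2965,22.7625)
sweep = 180° − θ = 77.9592°

center=(-30.1424,28.4614) T_A=(-24.3924,28.0999) T_B=(-29.2965,22.7625) sweep=77.9592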